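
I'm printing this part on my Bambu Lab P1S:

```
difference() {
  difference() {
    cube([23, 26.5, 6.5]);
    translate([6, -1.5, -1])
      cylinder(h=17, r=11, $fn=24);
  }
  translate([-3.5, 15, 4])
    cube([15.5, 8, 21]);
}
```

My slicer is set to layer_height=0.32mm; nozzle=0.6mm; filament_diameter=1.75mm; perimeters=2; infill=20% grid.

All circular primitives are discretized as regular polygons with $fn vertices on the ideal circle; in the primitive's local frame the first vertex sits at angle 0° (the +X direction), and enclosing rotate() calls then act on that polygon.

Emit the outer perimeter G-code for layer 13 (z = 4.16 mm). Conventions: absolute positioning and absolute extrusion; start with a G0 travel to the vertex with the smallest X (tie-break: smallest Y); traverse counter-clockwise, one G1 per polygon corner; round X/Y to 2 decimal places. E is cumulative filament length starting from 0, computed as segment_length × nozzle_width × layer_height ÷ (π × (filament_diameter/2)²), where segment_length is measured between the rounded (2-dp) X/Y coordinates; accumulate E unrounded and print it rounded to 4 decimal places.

G0 X0.00 Y7.64 Z4.16
G1 X0.50 Y8.03 E0.0506
G1 X3.15 Y9.13 E0.2797
G1 X6.00 Y9.50 E0.5091
G1 X8.85 Y9.13 E0.7385
G1 X11.50 Y8.03 E0.9675
G1 X13.78 Y6.28 E1.1969
G1 X15.53 Y4.00 E1.4264
G1 X16.63 Y1.35 E1.6554
G1 X16.80 Y0.00 E1.7640
G1 X23.00 Y0.00 E2.2589
G1 X23.00 Y26.50 E4.3743
G1 X0.00 Y26.50 E6.2102
G1 X0.00 Y23.00 E6.4896
G1 X12.00 Y23.00 E7.4475
G1 X12.00 Y15.00 E8.0861
G1 X0.00 Y15.00 E9.0440
G1 X0.00 Y7.64 E9.6315

At z = 4.16 mm: the cube is present — its section is the full 23×26.5 rectangle; the r=11 cylinder at (6, -1.5) gives a regular 24-gon of circumradius 11 (constant along its height); Subtracting the remaining from the first: starting from the 23×26.5 cube, the r=11 cylinder at (6, -1.5) partially overlaps it — only the 130.78 mm² overlap (of its 375.81 mm²) is removed, clipping the outline — 1 connected region; the cube at (-3.5, 15) is present — its section is the full 15.5×8 rectangle; Subtracting the remaining from the first: starting from the result so far, the 15.5×8 cube at (-3.5, 15) partially overlaps it — only the 96.00 mm² overlap (of its 124.00 mm²) is removed, clipping the outline — 1 connected region. The outline is a single polygon with 17 vertices. Extrusion per mm of travel: 0.6 × 0.32 / (π × 0.875²) = 0.079824. Accumulating E over each segment gives final E = 9.6315.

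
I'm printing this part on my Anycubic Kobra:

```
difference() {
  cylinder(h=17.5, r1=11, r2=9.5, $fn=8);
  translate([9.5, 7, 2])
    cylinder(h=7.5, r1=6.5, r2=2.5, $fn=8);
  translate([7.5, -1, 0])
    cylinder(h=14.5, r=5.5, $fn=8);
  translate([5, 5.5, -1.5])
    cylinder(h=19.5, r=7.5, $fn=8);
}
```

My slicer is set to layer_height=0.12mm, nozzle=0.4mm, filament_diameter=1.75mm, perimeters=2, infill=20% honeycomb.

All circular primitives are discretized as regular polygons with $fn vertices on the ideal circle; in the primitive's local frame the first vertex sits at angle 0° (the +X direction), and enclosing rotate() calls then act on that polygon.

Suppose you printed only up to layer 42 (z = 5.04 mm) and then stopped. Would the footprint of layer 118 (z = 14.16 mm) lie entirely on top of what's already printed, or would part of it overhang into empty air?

entirely on top

Compare the two slices. At z = 5.04: the cone contributes a regular 8-gon of circumradius 10.568 (interpolated between r1=11 and r2=9.5 at t=0.288) (area = (8/2)·10.568²·sin(360°/8) = 315.89 mm²); the cone at (9.5, 7) contributes a regular 8-gon of circumradius 4.879 (interpolated between r1=6.5 and r2=2.5 at t=0.405) (area = (8/2)·4.879²·sin(360°/8) = 67.32 mm²); the cylinder at (7.5, -1): section is a regular 8-gon, circumradius r=5.5 (area = (8/2)·5.500²·sin(360°/8) = 85.56 mm²); the cylinder at (5, 5.5): section is a regular 8-gon, circumradius r=7.5 (area = (8/2)·7.500²·sin(360°/8) = 159.10 mm²); Subtracting the remaining from the first: starting from the cone (315.89 mm²), the cone at (9.5, 7) partially overlaps it — only the 15.41 mm² overlap (of its 67.32 mm²) is removed, clipping the outline; the r=5.5 cylinder at (7.5, -1) partially overlaps it — only the 58.95 mm² overlap (of its 85.56 mm²) is removed, clipping the outline; the r=7.5 cylinder at (5, 5.5) partially overlaps it — only the 58.10 mm² overlap (of its 159.10 mm²) is removed, clipping the outline — area = 183.43 mm². At z = 14.16: the cone: at t=0.809 of its height the radius interpolates to r₁+(r₂−r₁)t = 9.786, giving a regular 8-gon of that circumradius (area = (8/2)·9.786²·sin(360°/8) = 270.88 mm²); the cone at (9.5, 7) does not reach this height (z outside [2, 9.5]); the cylinder at (7.5, -1): section is a regular 8-gon, circumradius r=5.5 (area = (8/2)·5.500²·sin(360°/8) = 85.56 mm²); the r=7.5 cylinder at (5, 5.5) gives a regular 8-gon of circumradius 7.5 (constant along its height) (area = (8/2)·7.500²·sin(360°/8) = 159.10 mm²); Subtracting the remaining from the first: starting from the cone (270.88 mm²), the r=5.5 cylinder at (7.5, -1) partially overlaps it — only the 54.97 mm² overlap (of its 85.56 mm²) is removed, clipping the outline; the r=7.5 cylinder at (5, 5.5) partially overlaps it — only the 60.69 mm² overlap (of its 159.10 mm²) is removed, clipping the outline — area = 155.22 mm². Checking containment: the cross-section at z = 14.16 is a subset of the cross-section at z = 5.04.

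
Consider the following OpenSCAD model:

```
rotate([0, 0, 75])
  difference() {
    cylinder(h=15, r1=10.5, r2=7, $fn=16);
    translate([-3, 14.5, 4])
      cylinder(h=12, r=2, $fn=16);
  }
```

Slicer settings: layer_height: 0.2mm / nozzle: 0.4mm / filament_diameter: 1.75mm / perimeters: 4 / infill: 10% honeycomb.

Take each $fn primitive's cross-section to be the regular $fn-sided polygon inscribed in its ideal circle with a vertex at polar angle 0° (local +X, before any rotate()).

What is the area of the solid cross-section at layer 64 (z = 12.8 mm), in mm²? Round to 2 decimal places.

172.82 mm²

At z = 12.8 mm: the cone (r1=10.5→r2=7) has section circumradius 7.513 here — a regular 16-gon (area = (16/2)·7.513²·sin(360°/16) = 172.82 mm²); the r=2 cylinder at (-3, 14.5) gives a regular 16-gon of circumradius 2 (constant along its height) (area = (16/2)·2.000²·sin(360°/16) = 12.25 mm²); After the difference (first − rest): starting from the cone (172.82 mm²), the r=2 cylinder at (-3, 14.5) misses the remaining region (no effect) — area = 172.82 mm²; (whole slice rotated 75° about Z — lengths, areas and connectivity unchanged). Overall, the cross-section is a single solid region. Net area = 172.82 mm².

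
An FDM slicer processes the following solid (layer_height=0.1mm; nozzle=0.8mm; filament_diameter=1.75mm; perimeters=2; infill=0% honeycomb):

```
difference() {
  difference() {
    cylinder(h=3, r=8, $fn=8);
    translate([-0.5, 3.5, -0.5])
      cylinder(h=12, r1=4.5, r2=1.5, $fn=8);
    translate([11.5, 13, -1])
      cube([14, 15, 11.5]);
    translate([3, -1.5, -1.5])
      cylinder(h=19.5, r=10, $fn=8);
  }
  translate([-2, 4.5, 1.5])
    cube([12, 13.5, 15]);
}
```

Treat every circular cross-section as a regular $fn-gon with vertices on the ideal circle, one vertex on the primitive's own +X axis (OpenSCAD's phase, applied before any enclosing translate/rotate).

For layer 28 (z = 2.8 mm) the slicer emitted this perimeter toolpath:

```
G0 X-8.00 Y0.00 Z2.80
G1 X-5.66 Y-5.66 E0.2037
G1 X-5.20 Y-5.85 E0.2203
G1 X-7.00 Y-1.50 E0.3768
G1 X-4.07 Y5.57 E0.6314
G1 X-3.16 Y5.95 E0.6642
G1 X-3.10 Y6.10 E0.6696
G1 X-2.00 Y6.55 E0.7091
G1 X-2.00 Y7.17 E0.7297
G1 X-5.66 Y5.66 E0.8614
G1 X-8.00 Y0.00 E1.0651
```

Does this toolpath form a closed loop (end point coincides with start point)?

yes

Start point (G0): (-8.00, 0.00). End point (last G1): the path returns to the start — closed.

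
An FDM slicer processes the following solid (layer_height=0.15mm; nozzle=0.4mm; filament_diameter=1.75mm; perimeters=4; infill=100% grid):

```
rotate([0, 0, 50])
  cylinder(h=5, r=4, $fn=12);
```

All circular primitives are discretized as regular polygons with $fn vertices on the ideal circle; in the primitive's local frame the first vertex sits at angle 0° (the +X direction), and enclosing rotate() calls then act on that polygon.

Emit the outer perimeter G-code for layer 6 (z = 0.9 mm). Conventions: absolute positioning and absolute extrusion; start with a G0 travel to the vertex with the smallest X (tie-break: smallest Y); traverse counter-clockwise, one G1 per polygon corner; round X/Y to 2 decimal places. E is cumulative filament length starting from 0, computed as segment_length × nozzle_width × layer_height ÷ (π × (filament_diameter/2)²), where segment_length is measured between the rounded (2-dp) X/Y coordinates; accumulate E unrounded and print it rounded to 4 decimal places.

G0 X-3.94 Y0.69 Z0.90
G1 X-3.76 Y-1.37 E0.0516
G1 X-2.57 Y-3.06 E0.1031
G1 X-0.69 Y-3.94 E0.1549
G1 X1.37 Y-3.76 E0.2065
G1 X3.06 Y-2.57 E0.2581
G1 X3.94 Y-0.69 E0.3098
G1 X3.76 Y1.37 E0.3614
G1 X2.57 Y3.06 E0.4130
G1 X0.69 Y3.94 E0.4648
G1 X-1.37 Y3.76 E0.5164
G1 X-3.06 Y2.57 E0.5679
G1 X-3.94 Y0.69 E0.6197

At z = 0.9 mm: the cylinder: section is a regular 12-gon, circumradius r=4; (whole slice rotated 50° about Z — lengths, areas and connectivity unchanged). The outline is a single polygon with 12 vertices. Extrusion per mm of travel: 0.4 × 0.15 / (π × 0.875²) = 0.024945. Accumulating E over each segment gives final E = 0.6197.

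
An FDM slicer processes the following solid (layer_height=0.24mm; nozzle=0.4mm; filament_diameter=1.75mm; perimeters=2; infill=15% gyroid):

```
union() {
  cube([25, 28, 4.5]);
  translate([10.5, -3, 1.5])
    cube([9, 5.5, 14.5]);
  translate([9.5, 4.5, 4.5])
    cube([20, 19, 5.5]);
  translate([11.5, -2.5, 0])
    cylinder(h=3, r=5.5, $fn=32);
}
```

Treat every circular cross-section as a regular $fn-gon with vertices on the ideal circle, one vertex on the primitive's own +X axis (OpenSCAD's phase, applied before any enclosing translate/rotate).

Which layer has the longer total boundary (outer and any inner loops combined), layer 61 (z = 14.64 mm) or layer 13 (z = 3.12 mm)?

layer 13 (z = 3.12 mm)

Layer 61 (z = 14.64): the cube is absent (z outside [0, 4.5]); the cube at (10.5, -3) (footprint 9×5.5) is included at this height (perimeter 29.00 mm); the cube at (9.5, 4.5) is not intersected at this z (z outside [4.5, 10]); the cylinder at (11.5, -2.5) does not reach this height (z outside [0, 3]); Combining (union): only the 9×5.5 cube at (10.5, -3) is present, so the union is just that shape — boundary = 29.00 mm. So its perimeter = 29.00 mm. Layer 13 (z = 3.12): the 25×28 cube contributes its full rectangle (perimeter 106.00 mm); the cube at (10.5, -3) is present — its section is the full 9×5.5 rectangle (perimeter 29.00 mm); the cube at (9.5, 4.5) does not reach this height (z outside [4.5, 10]); the cylinder at (11.5, -2.5) is absent (z outside [0, 3]); Combining (union): the regions partially overlap (shared area 22.50 mm²), so the edge portions inside another operand are dropped and the merged outline is re-measured after clipping — boundary = 112.00 mm. So its perimeter = 112.00 mm. Layer 13 is larger (112.00 vs 29.00 mm).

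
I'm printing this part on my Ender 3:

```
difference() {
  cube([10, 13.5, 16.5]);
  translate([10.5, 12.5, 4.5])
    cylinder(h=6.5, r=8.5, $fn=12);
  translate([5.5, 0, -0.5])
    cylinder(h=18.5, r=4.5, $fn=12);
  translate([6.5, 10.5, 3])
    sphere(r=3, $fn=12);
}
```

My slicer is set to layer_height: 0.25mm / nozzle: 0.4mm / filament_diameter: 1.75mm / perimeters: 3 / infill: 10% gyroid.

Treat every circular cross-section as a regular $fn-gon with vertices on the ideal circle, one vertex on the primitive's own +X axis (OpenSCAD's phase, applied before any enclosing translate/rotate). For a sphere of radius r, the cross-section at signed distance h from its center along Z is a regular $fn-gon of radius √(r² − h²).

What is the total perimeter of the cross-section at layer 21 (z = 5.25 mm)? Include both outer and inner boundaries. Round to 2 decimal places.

At z = 5.25 mm: the 10×13.5 cube contributes its full rectangle (perimeter 47.00 mm); the r=8.5 cylinder at (10.5, 12.5) gives a regular 12-gon of circumradius 8.5 (constant along its height) (perimeter = 2·12·8.500·sin(180°/12) = 52.80 mm); the r=4.5 cylinder at (5.5, 0) contributes a regular 12-gon of circumradius 4.5 (perimeter = 2·12·4.500·sin(180°/12) = 27.95 mm); the sphere at (6.5, 10.5): section is a regular 12-gon, circumradius = √(r²−h²) = √(3²−2.25²) = 1.984 (perimeter = 2·12·1.984·sin(180°/12) = 12.33 mm); Subtracting the remaining from the first: starting from the 10×13.5 cube, the r=8.5 cylinder at (10.5, 12.5) partially overlaps it — only the 57.84 mm² overlap (of its 216.75 mm²) is removed, clipping the outline; the r=4.5 cylinder at (5.5, 0) partially overlaps it — only the 30.38 mm² overlap (of its 60.75 mm²) is removed, clipping the outline; the r=3 sphere at (6.5, 10.5) misses the remaining region (no effect) — boundary = 48.60 mm. Overall, the cross-section is a single solid region. Total boundary length (outer) = 48.60 mm.

48.60 mm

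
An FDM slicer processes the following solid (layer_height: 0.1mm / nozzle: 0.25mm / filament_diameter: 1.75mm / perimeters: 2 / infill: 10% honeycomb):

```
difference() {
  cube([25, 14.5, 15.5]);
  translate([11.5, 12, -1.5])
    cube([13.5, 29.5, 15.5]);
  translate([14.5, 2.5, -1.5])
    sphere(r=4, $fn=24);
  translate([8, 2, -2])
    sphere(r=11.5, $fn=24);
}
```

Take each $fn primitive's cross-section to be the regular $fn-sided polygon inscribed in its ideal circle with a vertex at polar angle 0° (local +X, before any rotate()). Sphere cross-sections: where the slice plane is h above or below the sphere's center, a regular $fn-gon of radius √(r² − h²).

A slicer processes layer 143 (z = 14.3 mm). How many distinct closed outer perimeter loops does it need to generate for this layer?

At z = 14.3 mm: the cube (footprint 25×14.5) is included at this height; the cube at (11.5, 12) does not reach this height (z outside [-1.5, 14]); the sphere at (14.5, 2.5) does not reach this height (|z−center|=15.800 > r=4); the sphere at (8, 2) does not reach this height (|z−center|=16.300 > r=11.5); Subtracting the remaining from the first: none of the subtracted shapes is present at this height, so the 25×14.5 cube is unchanged — 1 connected region. The result has 1 disconnected region.

1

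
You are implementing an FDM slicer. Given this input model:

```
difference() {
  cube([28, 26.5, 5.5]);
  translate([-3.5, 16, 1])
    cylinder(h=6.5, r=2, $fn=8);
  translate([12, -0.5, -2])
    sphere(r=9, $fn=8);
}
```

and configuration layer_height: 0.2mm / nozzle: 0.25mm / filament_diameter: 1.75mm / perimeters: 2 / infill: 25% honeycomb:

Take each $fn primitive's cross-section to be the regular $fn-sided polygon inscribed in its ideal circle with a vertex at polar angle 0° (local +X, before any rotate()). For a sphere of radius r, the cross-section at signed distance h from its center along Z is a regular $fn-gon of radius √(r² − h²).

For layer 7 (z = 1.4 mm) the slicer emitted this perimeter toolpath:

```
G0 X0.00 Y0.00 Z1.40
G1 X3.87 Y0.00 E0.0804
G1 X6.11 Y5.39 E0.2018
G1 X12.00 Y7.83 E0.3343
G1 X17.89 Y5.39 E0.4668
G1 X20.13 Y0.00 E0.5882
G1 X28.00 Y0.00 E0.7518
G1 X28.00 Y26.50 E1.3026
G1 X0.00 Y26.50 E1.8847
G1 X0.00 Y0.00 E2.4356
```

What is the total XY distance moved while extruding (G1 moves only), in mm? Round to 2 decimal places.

117.16 mm

Sum the Euclidean lengths of each G1 segment: total = 117.16 mm.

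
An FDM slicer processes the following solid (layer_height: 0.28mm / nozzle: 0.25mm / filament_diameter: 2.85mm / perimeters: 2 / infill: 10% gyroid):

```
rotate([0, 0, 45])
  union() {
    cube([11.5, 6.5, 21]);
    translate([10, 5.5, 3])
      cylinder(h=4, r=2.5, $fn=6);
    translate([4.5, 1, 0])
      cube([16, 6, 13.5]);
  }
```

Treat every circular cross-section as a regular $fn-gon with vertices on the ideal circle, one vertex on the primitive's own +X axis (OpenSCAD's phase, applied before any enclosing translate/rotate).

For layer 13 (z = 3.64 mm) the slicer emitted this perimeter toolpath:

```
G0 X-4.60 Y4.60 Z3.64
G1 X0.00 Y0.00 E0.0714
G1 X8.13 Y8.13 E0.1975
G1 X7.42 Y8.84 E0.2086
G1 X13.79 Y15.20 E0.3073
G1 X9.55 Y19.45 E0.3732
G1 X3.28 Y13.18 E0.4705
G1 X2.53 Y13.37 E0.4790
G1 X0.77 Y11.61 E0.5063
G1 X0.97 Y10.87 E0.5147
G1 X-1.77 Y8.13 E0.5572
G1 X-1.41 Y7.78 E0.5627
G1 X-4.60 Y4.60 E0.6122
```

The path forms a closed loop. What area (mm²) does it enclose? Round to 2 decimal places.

Apply the shoelace formula to the sequence of (X, Y) vertices; enclosed area = 134.18 mm².

134.18 mm²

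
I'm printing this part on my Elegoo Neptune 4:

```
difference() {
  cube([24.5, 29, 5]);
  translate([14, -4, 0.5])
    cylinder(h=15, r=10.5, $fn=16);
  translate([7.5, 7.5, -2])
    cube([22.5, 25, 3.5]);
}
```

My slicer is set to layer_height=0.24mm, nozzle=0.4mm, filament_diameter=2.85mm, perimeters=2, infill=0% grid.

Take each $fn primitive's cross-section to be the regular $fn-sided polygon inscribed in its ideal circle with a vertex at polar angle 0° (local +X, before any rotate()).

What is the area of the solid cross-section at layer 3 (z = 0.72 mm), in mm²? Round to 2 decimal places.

At z = 0.72 mm: the 24.5×29 cube contributes its full rectangle (area 710.50 mm²); the r=10.5 cylinder at (14, -4) gives a regular 16-gon of circumradius 10.5 (constant along its height) (area = (16/2)·10.500²·sin(360°/16) = 337.53 mm²); the 22.5×25 cube at (7.5, 7.5) contributes its full rectangle (area 562.50 mm²); After the difference (first − rest): starting from the 24.5×29 cube (710.50 mm²), the r=10.5 cylinder at (14, -4) partially overlaps it — only the 87.95 mm² overlap (of its 337.53 mm²) is removed, clipping the outline; the 22.5×25 cube at (7.5, 7.5) partially overlaps it — only the 365.50 mm² overlap (of its 562.50 mm²) is removed, clipping the outline — area = 257.05 mm². Overall, the cross-section is a single solid region. Net area = 257.05 mm².

257.05 mm²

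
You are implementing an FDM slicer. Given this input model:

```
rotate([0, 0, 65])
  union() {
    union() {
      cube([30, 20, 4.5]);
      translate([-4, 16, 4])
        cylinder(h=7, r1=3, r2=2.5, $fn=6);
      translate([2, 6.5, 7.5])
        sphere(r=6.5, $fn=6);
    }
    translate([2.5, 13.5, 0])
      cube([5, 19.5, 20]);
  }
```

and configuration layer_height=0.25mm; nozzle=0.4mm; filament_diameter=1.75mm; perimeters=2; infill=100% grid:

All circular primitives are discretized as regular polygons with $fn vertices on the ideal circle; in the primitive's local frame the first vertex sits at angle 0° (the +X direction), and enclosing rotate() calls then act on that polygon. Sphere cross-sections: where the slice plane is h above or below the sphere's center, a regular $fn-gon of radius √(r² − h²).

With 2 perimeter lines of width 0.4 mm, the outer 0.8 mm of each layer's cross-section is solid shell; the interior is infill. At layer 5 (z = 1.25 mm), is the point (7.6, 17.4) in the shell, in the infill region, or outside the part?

At z = 1.25 mm: the cube is present — its section is the full 30×20 rectangle; the cone at (-4, 16) does not reach this height (z outside [4, 11]); the r=6.5 sphere at (2, 6.5) contributes a regular 6-gon of circumradius √(6.5²−6.25²) = 1.785; Combining (union): the r=6.5 sphere at (2, 6.5) lies entirely inside the 30×20 cube, so the union is just the 30×20 cube — 1 connected region; the cube at (2.5, 13.5) (footprint 5×19.5) is included at this height; Merging all regions: the regions partially overlap (shared area 32.50 mm²), so overlapping operands fuse into one piece — 1 connected region; (whole slice rotated 65° about Z — lengths, areas and connectivity unchanged). Overall, the cross-section is a single solid region. Undo the 65° rotation: the query point maps to (18.982, 0.466) in the un-rotated model frame. The nearest boundary edge runs (30.00, 0.00)→(0.00, 0.00); distance from the point to it = 0.47 mm. The point is inside the cross-section, 0.47 mm from the nearest boundary — within the 0.8 mm shell band (2 × 0.4).

shell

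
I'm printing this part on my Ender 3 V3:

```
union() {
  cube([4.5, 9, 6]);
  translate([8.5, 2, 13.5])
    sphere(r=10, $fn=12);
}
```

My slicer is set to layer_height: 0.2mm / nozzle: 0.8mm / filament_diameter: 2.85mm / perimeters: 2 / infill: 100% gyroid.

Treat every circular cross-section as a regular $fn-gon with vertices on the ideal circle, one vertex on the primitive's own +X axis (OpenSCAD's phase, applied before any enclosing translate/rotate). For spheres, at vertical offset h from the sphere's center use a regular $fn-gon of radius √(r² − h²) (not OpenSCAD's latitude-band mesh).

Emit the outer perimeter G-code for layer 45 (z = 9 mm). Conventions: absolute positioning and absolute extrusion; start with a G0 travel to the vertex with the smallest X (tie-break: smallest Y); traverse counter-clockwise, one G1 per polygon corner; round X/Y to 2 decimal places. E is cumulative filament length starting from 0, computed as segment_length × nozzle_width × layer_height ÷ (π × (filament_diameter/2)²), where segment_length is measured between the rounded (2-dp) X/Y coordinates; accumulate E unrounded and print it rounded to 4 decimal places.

G0 X-0.43 Y2.00 Z9.00
G1 X0.77 Y-2.47 E0.1161
G1 X4.03 Y-5.73 E0.2317
G1 X8.50 Y-6.93 E0.3478
G1 X12.97 Y-5.73 E0.4639
G1 X16.23 Y-2.47 E0.5795
G1 X17.43 Y2.00 E0.6956
G1 X16.23 Y6.47 E0.8117
G1 X12.97 Y9.73 E0.9273
G1 X8.50 Y10.93 E1.0434
G1 X4.03 Y9.73 E1.1595
G1 X0.77 Y6.47 E1.2751
G1 X-0.43 Y2.00 E1.3912

At z = 9 mm: the cube is not intersected at this z (z outside [0, 6]); the sphere at (8.5, 2): section is a regular 12-gon, circumradius = √(r²−h²) = √(10²−4.5²) = 8.930; Combining (union): only the r=10 sphere at (8.5, 2) is present, so the union is just that shape — 1 connected region. The outline is a single polygon with 12 vertices. Extrusion per mm of travel: 0.8 × 0.2 / (π × 1.425²) = 0.025081. Accumulating E over each segment gives final E = 1.3912.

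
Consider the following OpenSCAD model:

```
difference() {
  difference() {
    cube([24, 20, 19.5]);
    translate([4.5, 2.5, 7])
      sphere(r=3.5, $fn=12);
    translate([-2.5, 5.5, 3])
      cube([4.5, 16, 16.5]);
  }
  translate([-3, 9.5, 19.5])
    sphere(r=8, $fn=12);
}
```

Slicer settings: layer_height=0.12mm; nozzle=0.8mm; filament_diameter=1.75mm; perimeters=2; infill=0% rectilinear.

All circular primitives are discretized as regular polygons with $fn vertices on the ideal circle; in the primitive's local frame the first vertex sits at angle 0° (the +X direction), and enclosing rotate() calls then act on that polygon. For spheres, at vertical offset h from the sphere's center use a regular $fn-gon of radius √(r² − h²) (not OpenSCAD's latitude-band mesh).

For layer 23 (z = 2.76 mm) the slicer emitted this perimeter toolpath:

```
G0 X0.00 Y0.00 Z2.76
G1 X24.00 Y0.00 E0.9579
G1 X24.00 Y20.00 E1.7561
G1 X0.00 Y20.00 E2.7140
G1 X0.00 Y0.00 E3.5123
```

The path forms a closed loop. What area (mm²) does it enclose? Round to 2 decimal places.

480.00 mm²

Apply the shoelace formula to the sequence of (X, Y) vertices; enclosed area = 480.00 mm².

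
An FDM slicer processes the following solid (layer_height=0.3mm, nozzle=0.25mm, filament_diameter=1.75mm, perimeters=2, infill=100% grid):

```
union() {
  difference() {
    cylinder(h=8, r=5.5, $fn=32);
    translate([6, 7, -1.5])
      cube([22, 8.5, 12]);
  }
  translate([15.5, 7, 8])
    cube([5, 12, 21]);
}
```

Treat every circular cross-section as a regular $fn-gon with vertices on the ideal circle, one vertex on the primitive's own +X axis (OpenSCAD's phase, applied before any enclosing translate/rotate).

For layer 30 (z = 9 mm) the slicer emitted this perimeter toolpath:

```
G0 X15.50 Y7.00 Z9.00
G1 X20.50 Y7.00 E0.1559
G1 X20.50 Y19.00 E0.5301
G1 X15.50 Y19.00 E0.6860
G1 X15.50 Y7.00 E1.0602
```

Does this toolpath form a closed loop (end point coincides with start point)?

Start point (G0): (15.50, 7.00). End point (last G1): the path returns to the start — closed.

yes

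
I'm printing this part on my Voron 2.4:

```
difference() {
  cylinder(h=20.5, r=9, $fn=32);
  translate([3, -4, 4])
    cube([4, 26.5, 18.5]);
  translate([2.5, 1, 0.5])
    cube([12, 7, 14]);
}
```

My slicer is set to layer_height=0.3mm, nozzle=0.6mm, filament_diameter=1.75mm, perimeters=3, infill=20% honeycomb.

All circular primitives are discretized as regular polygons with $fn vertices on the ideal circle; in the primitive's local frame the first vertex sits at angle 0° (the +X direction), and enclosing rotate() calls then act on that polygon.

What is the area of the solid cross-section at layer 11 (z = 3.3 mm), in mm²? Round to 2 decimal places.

218.74 mm²

At z = 3.3 mm: the r=9 cylinder gives a regular 32-gon of circumradius 9 (constant along its height) (area = (32/2)·9.000²·sin(360°/32) = 252.84 mm²); the cube at (3, -4) does not reach this height (z outside [4, 22.5]); the 12×7 cube at (2.5, 1) contributes its full rectangle (area 84.00 mm²); Taking the first minus the rest: starting from the r=9 cylinder (252.84 mm²), the 12×7 cube at (2.5, 1) partially overlaps it — only the 34.10 mm² overlap (of its 84.00 mm²) is removed, clipping the outline — area = 218.74 mm². Overall, the cross-section is a single solid region. Net area = 218.74 mm².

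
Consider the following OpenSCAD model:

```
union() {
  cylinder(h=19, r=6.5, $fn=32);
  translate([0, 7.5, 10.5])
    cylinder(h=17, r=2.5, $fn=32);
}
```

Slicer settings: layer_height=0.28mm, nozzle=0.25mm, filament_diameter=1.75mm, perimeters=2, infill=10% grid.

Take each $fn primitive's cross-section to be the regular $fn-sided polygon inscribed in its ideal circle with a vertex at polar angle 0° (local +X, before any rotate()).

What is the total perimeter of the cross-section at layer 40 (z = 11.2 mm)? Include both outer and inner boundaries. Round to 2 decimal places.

47.26 mm

At z = 11.2 mm: the cylinder: section is a regular 32-gon, circumradius r=6.5 (perimeter = 2·32·6.500·sin(180°/32) = 40.78 mm); the cylinder at (0, 7.5): section is a regular 32-gon, circumradius r=2.5 (perimeter = 2·32·2.500·sin(180°/32) = 15.68 mm); Merging all regions: the regions partially overlap (shared area 4.27 mm²), so the edge portions inside another operand are dropped and the merged outline is re-measured after clipping — boundary = 47.26 mm. Overall, the cross-section is a single solid region. Total boundary length (outer) = 47.26 mm.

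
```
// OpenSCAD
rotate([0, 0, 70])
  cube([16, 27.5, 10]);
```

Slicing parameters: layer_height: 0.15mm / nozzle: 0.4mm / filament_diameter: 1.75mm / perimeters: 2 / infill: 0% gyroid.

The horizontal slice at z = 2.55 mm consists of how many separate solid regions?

At z = 2.55 mm: the 16×27.5 cube contributes its full rectangle; (rotated 70° about Z; rotation is an isometry so areas/perimeters/island counts are preserved). The result has 1 disconnected region.

1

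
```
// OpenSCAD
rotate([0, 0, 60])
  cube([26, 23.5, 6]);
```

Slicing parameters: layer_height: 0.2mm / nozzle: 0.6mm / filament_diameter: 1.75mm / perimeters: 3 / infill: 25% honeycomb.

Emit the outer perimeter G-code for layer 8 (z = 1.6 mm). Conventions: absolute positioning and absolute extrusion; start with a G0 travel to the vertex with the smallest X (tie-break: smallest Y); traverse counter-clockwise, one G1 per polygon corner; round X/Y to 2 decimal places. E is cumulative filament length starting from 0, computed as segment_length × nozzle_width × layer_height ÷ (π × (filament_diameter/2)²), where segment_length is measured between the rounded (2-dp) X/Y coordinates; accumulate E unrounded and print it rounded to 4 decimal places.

G0 X-20.35 Y11.75 Z1.60
G1 X0.00 Y0.00 E1.1724
G1 X13.00 Y22.52 E2.4696
G1 X-7.35 Y34.27 E3.6420
G1 X-20.35 Y11.75 E4.9393

At z = 1.6 mm: the cube is present — its section is the full 26×23.5 rectangle; (whole slice rotated 60° about Z — lengths, areas and connectivity unchanged). The outline is a single polygon with 4 vertices. Extrusion per mm of travel: 0.6 × 0.2 / (π × 0.875²) = 0.049890. Accumulating E over each segment gives final E = 4.9393.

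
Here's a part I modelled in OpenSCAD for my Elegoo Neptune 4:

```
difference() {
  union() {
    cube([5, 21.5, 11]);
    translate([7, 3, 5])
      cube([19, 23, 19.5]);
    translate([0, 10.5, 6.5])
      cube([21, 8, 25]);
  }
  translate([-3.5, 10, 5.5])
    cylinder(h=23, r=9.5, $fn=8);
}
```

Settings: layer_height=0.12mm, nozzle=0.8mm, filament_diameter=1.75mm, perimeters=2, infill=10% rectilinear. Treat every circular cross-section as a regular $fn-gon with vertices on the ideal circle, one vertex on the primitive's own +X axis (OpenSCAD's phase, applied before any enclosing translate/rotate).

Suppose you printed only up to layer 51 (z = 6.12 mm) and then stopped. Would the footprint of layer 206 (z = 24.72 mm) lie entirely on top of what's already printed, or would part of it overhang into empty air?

Compare the two slices. At z = 6.12: the cube (footprint 5×21.5) is included at this height (area 107.50 mm²); the cube at (7, 3) is present — its section is the full 19×23 rectangle (area 437.00 mm²); the cube at (0, 10.5) does not reach this height (z outside [6.5, 31.5]); Combining (union): the 2 present regions are separate (no shared area or edge), so areas and boundary lengths simply add and each stays a separate island — area = 544.50 mm²; the r=9.5 cylinder at (-3.5, 10) gives a regular 8-gon of circumradius 9.5 (constant along its height) (area = (8/2)·9.500²·sin(360°/8) = 255.27 mm²); Taking the first minus the rest: starting from the result so far (544.50 mm²), the r=9.5 cylinder at (-3.5, 10) partially overlaps it — only the 63.79 mm² overlap (of its 255.27 mm²) is removed, clipping the outline — area = 480.71 mm². At z = 24.72: the cube is absent (z outside [0, 11]); the cube at (7, 3) is absent (z outside [5, 24.5]); the cube at (0, 10.5) is present — its section is the full 21×8 rectangle (area 168.00 mm²); Merging all regions: only the 21×8 cube at (0, 10.5) is present, so the union is just that shape — area = 168.00 mm²; the cylinder at (-3.5, 10): section is a regular 8-gon, circumradius r=9.5 (area = (8/2)·9.500²·sin(360°/8) = 255.27 mm²); Taking the first minus the rest: starting from the result so far (168.00 mm²), the r=9.5 cylinder at (-3.5, 10) partially overlaps it — only the 30.16 mm² overlap (of its 255.27 mm²) is removed, clipping the outline — area = 137.84 mm². Checking containment: at z = 24.72 the cross-section extends beyond the z = 6.12 cross-section by about 15.24 mm².

part overhangs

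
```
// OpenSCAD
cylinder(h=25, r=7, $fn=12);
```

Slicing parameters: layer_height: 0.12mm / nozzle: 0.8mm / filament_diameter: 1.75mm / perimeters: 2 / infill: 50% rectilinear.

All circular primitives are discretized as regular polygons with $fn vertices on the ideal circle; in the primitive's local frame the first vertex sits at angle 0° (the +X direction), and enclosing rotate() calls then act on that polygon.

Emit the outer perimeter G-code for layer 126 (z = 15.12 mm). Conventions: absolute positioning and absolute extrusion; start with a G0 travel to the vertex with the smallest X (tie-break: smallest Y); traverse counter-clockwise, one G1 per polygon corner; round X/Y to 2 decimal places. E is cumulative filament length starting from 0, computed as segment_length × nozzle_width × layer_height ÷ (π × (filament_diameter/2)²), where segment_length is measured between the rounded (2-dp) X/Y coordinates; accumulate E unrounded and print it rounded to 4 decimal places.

G0 X-7.00 Y0.00 Z15.12
G1 X-6.06 Y-3.50 E0.1446
G1 X-3.50 Y-6.06 E0.2891
G1 X0.00 Y-7.00 E0.4338
G1 X3.50 Y-6.06 E0.5784
G1 X6.06 Y-3.50 E0.7229
G1 X7.00 Y0.00 E0.8676
G1 X6.06 Y3.50 E1.0122
G1 X3.50 Y6.06 E1.1567
G1 X0.00 Y7.00 E1.3013
G1 X-3.50 Y6.06 E1.4460
G1 X-6.06 Y3.50 E1.5905
G1 X-7.00 Y0.00 E1.7351

At z = 15.12 mm: the r=7 cylinder gives a regular 12-gon of circumradius 7 (constant along its height). The outline is a single polygon with 12 vertices. Extrusion per mm of travel: 0.8 × 0.12 / (π × 0.875²) = 0.039912. Accumulating E over each segment gives final E = 1.7351.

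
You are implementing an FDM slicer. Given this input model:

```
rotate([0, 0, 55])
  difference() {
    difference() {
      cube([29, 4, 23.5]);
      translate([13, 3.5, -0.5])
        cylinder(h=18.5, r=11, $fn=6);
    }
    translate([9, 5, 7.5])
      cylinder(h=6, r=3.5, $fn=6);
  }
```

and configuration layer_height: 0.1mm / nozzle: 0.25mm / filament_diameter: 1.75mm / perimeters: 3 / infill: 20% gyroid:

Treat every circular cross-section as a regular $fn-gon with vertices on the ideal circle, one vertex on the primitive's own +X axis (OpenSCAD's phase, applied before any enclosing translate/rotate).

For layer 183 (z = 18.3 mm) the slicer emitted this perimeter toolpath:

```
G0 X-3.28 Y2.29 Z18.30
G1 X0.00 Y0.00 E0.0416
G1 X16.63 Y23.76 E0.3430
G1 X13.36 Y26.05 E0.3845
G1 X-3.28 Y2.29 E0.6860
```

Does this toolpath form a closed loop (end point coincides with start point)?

yes

Start point (G0): (-3.28, 2.29). End point (last G1): the path returns to the start — closed.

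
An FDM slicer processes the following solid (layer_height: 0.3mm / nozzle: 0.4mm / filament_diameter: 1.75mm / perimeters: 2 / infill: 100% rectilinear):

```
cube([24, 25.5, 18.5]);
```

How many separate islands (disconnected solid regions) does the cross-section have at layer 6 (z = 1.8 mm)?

At z = 1.8 mm: the 24×25.5 cube contributes its full rectangle. Overall, the cross-section is a single solid region. Island count = 1.

1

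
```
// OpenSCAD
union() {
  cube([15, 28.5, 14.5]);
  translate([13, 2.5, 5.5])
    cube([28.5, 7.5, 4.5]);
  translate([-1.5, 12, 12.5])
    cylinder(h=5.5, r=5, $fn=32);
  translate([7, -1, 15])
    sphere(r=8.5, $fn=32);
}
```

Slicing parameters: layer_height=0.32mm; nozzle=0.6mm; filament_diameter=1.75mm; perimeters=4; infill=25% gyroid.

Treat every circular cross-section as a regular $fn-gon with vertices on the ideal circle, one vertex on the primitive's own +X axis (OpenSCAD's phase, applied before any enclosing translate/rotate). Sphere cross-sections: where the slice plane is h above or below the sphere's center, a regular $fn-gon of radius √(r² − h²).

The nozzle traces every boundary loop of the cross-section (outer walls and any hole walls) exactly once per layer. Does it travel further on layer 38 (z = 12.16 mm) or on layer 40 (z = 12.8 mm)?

Layer 38 (z = 12.16): the 15×28.5 cube contributes its full rectangle (perimeter 87.00 mm); the cube at (13, 2.5) is not intersected at this z (z outside [5.5, 10]); the cylinder at (-1.5, 12) does not reach this height (z outside [12.5, 18]); the r=8.5 sphere at (7, -1) contributes a regular 32-gon of circumradius √(8.5²−2.84²) = 8.012 (perimeter = 2·32·8.012·sin(180°/32) = 50.26 mm); Merging all regions: the regions partially overlap (shared area 82.65 mm²), so the edge portions inside another operand are dropped and the merged outline is re-measured after clipping — boundary = 99.40 mm. So its perimeter = 99.40 mm. Layer 40 (z = 12.8): the cube (footprint 15×28.5) is included at this height (perimeter 87.00 mm); the cube at (13, 2.5) is not intersected at this z (z outside [5.5, 10]); the r=5 cylinder at (-1.5, 12) gives a regular 32-gon of circumradius 5 (constant along its height) (perimeter = 2·32·5.000·sin(180°/32) = 31.37 mm); the r=8.5 sphere at (7, -1) contributes a regular 32-gon of circumradius √(8.5²−2.2²) = 8.210 (perimeter = 2·32·8.210·sin(180°/32) = 51.50 mm); Merging all regions: the regions partially overlap (shared area 110.89 mm²), so the edge portions inside another operand are dropped and the merged outline is re-measured after clipping — boundary = 109.24 mm. So its perimeter = 109.24 mm. Layer 40 is larger (109.24 vs 99.40 mm).

layer 40 (z = 12.8 mm)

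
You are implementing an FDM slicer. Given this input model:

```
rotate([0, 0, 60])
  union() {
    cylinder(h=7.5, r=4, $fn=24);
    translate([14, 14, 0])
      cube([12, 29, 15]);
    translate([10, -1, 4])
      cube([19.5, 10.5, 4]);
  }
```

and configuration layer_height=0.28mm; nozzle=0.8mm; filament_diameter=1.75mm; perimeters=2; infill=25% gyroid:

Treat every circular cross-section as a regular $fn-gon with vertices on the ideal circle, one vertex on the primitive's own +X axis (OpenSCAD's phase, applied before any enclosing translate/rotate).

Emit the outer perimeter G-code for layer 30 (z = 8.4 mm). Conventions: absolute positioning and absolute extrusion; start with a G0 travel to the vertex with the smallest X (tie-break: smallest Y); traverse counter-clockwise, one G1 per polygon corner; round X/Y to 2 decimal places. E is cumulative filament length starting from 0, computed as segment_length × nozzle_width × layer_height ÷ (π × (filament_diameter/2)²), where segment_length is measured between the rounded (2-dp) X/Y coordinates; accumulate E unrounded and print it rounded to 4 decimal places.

At z = 8.4 mm: the cylinder is not intersected at this z (z outside [0, 7.5]); the cube at (14, 14) is present — its section is the full 12×29 rectangle; the cube at (10, -1) is absent (z outside [4, 8]); Combining (union): only the 12×29 cube at (14, 14) is present, so the union is just that shape — 1 connected region; (whole slice rotated 60° about Z — lengths, areas and connectivity unchanged). The outline is a single polygon with 4 vertices. Extrusion per mm of travel: 0.8 × 0.28 / (π × 0.875²) = 0.093128. Accumulating E over each segment gives final E = 7.6386.

G0 X-30.24 Y33.62 Z8.40
G1 X-5.12 Y19.12 E2.7011
G1 X0.88 Y29.52 E3.8193
G1 X-24.24 Y44.02 E6.5205
G1 X-30.24 Y33.62 E7.6386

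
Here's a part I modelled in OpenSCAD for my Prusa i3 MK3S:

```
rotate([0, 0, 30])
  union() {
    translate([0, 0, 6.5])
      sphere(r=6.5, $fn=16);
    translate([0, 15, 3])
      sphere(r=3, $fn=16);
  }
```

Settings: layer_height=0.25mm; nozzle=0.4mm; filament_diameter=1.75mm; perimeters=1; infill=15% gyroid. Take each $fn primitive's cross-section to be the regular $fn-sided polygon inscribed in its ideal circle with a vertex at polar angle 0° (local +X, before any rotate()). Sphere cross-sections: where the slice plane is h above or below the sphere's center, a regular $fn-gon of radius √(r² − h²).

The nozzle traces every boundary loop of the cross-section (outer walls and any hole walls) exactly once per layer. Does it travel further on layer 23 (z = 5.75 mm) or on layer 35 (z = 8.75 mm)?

Layer 23 (z = 5.75): the r=6.5 sphere contributes a regular 16-gon of circumradius √(6.5²−0.75²) = 6.457 (perimeter = 2·16·6.457·sin(180°/16) = 40.31 mm); the sphere at (0, 15): section is a regular 16-gon, circumradius = √(r²−h²) = √(3²−2.75²) = 1.199 (perimeter = 2·16·1.199·sin(180°/16) = 7.48 mm); Taking the union: the 2 present regions are separate (no shared area or edge), so areas and boundary lengths simply add and each stays a separate island — boundary = 47.79 mm; (whole slice rotated 30° about Z — lengths, areas and connectivity unchanged). So its perimeter = 47.79 mm. Layer 35 (z = 8.75): the r=6.5 sphere slices to a regular 16-gon of circumradius 6.098 (√(r²−h²) with h=2.25 from center) (perimeter = 2·16·6.098·sin(180°/16) = 38.07 mm); the sphere at (0, 15) is not intersected at this z (|z−center|=5.750 > r=3); Taking the union: only the r=6.5 sphere is present, so the union is just that shape — boundary = 38.07 mm; (rotated 30° about Z; rotation is an isometry so areas/perimeters/island counts are preserved). So its perimeter = 38.07 mm. Layer 23 is larger (47.79 vs 38.07 mm).

layer 23 (z = 5.75 mm)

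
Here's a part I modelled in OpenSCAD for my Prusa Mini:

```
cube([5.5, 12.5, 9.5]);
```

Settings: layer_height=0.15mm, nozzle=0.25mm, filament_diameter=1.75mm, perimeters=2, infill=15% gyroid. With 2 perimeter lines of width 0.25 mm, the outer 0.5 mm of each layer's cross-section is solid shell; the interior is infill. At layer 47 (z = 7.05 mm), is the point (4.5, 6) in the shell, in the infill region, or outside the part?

infill

At z = 7.05 mm: the 5.5×12.5 cube contributes its full rectangle. Overall, the cross-section is a single solid region. The nearest boundary edge runs (5.50, 0.00)→(5.50, 12.50); distance from the point to it = 1.00 mm. The point is inside the cross-section and 1.00 mm from the nearest boundary — more than the 0.5 mm shell width (2 × 0.25), so it's in the infill interior.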